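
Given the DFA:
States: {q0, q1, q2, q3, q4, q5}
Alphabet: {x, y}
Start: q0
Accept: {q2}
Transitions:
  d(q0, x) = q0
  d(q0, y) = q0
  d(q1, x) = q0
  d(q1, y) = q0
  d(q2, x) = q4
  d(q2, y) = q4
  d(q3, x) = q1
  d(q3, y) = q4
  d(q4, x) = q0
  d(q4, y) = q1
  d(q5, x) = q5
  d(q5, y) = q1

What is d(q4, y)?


Looking up transition d(q4, y)

q1


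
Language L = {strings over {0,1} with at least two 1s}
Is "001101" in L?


count('1') = 3

Yes, "001101" is in L


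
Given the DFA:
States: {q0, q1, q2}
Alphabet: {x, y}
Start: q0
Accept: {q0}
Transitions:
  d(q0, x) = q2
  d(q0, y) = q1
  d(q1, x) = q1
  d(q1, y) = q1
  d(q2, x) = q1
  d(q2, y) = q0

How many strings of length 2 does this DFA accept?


Enumerating all length-2 strings:
  "xx" -> q1 [reject]
  "xy" -> q0 [accept]
  "yx" -> q1 [reject]
  "yy" -> q1 [reject]

1 out of 4


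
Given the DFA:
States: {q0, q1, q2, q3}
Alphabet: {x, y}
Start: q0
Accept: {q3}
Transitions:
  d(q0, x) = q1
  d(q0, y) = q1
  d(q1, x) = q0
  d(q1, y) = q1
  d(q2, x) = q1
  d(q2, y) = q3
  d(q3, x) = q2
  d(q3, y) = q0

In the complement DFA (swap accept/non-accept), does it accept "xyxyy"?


Trace: q0 -> q1 -> q1 -> q0 -> q1 -> q1
Final: q1
Original accept: {q3}
Complement: q1 is not in original accept

Yes, complement accepts (original rejects)


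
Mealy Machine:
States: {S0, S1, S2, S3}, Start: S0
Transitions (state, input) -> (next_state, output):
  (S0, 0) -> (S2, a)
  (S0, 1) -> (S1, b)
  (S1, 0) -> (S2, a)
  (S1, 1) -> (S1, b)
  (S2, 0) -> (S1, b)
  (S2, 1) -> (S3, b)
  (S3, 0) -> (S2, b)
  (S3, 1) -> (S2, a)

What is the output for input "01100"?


Step-by-step:
  (S0, 0) -> (S2, a)
  (S2, 1) -> (S3, b)
  (S3, 1) -> (S2, a)
  (S2, 0) -> (S1, b)
  (S1, 0) -> (S2, a)

"ababa"


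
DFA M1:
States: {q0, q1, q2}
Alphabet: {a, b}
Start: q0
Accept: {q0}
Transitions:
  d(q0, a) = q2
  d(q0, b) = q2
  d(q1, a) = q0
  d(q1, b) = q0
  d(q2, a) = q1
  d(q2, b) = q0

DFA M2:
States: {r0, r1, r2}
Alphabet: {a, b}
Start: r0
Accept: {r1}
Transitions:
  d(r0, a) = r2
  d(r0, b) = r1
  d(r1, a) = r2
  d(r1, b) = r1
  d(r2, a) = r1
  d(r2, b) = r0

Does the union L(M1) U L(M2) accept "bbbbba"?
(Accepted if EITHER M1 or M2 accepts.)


M1: final=q1 accepted=False
M2: final=r2 accepted=False

No, union rejects (neither accepts)


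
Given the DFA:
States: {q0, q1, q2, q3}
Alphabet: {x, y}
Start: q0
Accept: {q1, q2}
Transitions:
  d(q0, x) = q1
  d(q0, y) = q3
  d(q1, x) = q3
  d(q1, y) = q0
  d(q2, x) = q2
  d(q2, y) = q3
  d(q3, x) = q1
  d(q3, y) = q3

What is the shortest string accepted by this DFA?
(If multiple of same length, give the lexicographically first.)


BFS by string length (lex-first path to each state shown):
  len 0: q0<-""
  len 1: q1<-"x", q3<-"y"
Found accept state at length 1.

"x"


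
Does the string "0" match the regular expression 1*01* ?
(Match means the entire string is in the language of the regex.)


|string| = 1; first = '0'; last = '0'

Yes, "0" matches 1*01*


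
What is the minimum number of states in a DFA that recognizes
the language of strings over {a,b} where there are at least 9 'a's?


States: count = 0, 1, ..., 8, and a final '>= 9' state.
Total: 9 + 1 = 10. Accept = '>= 9' state.

10


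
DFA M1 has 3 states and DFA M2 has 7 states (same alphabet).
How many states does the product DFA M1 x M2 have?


Product construction pairs every M1 state with every M2 state.
3 * 7 = 21

21


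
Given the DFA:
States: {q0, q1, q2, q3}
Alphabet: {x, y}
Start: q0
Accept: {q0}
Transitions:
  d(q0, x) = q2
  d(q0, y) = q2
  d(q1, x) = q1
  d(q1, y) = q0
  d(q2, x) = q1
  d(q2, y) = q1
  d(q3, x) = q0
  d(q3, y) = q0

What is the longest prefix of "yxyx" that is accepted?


Run the DFA, marking each prefix where the state is accepting:
  "" -> q0 [accept]
  "y" -> q2 [reject]
  "yx" -> q1 [reject]
  "yxy" -> q0 [accept]
  "yxyx" -> q2 [reject]

"yxy"


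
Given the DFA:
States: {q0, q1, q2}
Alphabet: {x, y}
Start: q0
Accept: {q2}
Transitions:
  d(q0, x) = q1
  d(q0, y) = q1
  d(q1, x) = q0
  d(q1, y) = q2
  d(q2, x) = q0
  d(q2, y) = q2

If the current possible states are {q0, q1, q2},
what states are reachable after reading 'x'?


Apply transition on 'x' from each current state:
  d(q0, x) = q1
  d(q1, x) = q0
  d(q2, x) = q0

{q0, q1}


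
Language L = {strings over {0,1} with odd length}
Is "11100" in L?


length = 5; 5 mod 2 = 1

Yes, "11100" is in L


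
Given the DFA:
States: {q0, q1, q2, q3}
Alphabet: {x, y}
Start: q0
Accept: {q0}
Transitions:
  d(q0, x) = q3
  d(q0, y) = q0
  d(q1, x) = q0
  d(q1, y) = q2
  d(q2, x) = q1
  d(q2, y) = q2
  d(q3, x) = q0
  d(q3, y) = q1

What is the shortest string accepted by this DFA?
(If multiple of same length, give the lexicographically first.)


BFS by string length (lex-first path to each state shown):
  len 0: q0<-""
Found accept state at length 0.

"" (empty string)


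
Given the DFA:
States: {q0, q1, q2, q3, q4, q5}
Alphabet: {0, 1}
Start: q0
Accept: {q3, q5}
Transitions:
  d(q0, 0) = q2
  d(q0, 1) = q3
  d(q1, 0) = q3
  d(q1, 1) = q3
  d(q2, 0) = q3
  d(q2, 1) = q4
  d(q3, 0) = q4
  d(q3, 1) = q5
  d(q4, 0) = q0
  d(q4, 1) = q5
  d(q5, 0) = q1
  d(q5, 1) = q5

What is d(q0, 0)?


Looking up transition d(q0, 0)

q2


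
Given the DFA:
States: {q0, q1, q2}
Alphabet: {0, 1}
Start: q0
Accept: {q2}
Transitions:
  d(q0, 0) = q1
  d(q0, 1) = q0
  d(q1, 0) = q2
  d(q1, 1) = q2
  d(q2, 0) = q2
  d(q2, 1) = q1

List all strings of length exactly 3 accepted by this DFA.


All strings of length 3: 8 total
Accepted: 4

"000", "010", "100", "101"


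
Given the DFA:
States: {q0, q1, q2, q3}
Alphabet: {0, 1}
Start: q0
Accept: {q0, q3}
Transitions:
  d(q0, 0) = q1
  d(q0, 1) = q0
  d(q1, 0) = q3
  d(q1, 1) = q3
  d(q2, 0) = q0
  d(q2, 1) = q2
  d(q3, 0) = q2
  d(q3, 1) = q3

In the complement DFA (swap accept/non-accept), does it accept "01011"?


Trace: q0 -> q1 -> q3 -> q2 -> q2 -> q2
Final: q2
Original accept: {q0, q3}
Complement: q2 is not in original accept

Yes, complement accepts (original rejects)


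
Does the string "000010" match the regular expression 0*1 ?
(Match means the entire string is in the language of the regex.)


|string| = 6; first = '0'; last = '0'

No, "000010" does not match 0*1


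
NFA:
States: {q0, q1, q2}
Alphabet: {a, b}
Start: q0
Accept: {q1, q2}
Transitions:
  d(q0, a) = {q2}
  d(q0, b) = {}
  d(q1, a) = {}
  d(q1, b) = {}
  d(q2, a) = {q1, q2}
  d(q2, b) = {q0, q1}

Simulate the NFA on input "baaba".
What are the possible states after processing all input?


Start: {q0}
  --b--> {}
  --a--> {}
  --a--> {}
  --b--> {}
  --a--> {}

{} (empty set, no valid transitions)


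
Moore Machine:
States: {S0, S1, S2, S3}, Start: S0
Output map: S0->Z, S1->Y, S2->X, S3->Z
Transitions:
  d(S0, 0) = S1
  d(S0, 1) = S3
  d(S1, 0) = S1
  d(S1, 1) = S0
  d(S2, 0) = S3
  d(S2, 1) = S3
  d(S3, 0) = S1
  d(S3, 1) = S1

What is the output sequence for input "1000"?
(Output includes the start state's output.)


Start: S0 (output Z)
  --1--> S3 (output Z)
  --0--> S1 (output Y)
  --0--> S1 (output Y)
  --0--> S1 (output Y)

"ZZYYY"


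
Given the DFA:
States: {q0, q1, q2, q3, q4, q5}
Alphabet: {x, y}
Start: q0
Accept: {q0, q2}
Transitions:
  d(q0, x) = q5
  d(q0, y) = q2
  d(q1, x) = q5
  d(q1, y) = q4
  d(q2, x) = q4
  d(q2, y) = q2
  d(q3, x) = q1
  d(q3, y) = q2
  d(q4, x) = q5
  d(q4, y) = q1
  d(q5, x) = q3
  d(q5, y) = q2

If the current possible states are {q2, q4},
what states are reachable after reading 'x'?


Apply transition on 'x' from each current state:
  d(q2, x) = q4
  d(q4, x) = q5

{q4, q5}


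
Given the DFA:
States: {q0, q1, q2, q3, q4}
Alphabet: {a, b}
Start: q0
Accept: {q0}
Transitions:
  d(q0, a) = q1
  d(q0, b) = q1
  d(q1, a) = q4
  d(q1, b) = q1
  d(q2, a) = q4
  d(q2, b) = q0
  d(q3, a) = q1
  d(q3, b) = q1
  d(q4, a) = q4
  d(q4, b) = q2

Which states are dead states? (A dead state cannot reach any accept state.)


Forward reachability from each state:
  q0 -> reaches accept state q0 (live)
  q1 -> reaches accept state q0 (live)
  q2 -> reaches accept state q0 (live)
  q3 -> reaches accept state q0 (live)
  q4 -> reaches accept state q0 (live)

None (all states can reach an accept state)


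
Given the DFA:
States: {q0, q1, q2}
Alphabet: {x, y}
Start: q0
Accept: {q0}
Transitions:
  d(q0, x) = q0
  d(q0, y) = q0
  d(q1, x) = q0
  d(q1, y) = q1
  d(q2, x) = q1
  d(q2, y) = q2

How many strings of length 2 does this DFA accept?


Enumerating all length-2 strings:
  "xx" -> q0 [accept]
  "xy" -> q0 [accept]
  "yx" -> q0 [accept]
  "yy" -> q0 [accept]

4 out of 4


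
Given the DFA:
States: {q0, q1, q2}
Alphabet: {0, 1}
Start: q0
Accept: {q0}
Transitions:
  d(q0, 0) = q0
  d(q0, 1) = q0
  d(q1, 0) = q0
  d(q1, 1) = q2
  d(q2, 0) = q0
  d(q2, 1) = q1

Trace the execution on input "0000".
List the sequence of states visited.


Input: 0000
d(q0, 0) = q0
d(q0, 0) = q0
d(q0, 0) = q0
d(q0, 0) = q0


q0 -> q0 -> q0 -> q0 -> q0


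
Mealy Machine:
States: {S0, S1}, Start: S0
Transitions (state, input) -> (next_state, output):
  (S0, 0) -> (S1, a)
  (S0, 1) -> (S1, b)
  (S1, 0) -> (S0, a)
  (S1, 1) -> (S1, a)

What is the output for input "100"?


Step-by-step:
  (S0, 1) -> (S1, b)
  (S1, 0) -> (S0, a)
  (S0, 0) -> (S1, a)

"baa"


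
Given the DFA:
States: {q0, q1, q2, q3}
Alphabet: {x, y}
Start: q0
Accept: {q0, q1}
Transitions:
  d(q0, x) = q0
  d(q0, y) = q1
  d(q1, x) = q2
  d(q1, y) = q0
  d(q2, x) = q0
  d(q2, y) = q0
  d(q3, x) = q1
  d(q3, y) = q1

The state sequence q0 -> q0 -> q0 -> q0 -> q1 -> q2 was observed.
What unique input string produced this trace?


Trace back each transition to find the symbol:
  q0 --[x]--> q0
  q0 --[x]--> q0
  q0 --[x]--> q0
  q0 --[y]--> q1
  q1 --[x]--> q2

"xxxyx"


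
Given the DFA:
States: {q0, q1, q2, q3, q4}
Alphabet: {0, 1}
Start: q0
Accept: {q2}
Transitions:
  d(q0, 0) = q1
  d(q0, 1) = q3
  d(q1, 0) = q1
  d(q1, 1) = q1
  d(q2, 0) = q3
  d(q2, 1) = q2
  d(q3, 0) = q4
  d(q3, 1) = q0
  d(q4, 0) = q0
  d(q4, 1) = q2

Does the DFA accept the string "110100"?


Trace: q0 -> q3 -> q0 -> q1 -> q1 -> q1 -> q1
Final state: q1
Accept states: {q2}

No, rejected (final state q1 is not an accept state)


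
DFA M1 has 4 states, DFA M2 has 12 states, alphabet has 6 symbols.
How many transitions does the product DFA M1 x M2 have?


Product DFA has 4 * 12 = 48 states.
Each has 6 transitions: 48 * 6 = 288

288


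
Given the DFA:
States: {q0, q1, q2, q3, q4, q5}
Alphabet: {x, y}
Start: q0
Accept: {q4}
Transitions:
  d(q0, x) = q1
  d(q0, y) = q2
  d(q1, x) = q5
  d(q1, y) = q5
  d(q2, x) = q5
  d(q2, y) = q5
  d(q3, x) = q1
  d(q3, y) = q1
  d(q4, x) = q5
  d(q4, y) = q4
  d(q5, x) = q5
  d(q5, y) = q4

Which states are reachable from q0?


BFS from q0:
  layer 0: {q0}
  layer 1: {q1, q2}
  layer 2: {q5}
  layer 3: {q4}

{q0, q1, q2, q4, q5}


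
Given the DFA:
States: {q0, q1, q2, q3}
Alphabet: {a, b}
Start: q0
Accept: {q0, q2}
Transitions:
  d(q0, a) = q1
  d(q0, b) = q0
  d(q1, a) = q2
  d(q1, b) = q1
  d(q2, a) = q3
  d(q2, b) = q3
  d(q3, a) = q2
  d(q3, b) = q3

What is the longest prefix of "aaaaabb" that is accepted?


Run the DFA, marking each prefix where the state is accepting:
  "" -> q0 [accept]
  "a" -> q1 [reject]
  "aa" -> q2 [accept]
  "aaa" -> q3 [reject]
  "aaaa" -> q2 [accept]
  "aaaaa" -> q3 [reject]
  "aaaaab" -> q3 [reject]
  "aaaaabb" -> q3 [reject]

"aaaa"


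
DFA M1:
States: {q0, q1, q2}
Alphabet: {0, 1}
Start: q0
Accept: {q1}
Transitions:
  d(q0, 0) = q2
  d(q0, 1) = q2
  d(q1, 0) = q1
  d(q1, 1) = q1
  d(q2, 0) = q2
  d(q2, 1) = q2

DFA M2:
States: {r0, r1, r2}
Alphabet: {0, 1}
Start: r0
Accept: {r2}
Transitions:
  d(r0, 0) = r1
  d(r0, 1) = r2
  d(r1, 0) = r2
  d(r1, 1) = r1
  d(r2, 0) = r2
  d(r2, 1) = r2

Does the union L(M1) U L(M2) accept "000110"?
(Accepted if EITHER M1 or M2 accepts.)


M1: final=q2 accepted=False
M2: final=r2 accepted=True

Yes, union accepts


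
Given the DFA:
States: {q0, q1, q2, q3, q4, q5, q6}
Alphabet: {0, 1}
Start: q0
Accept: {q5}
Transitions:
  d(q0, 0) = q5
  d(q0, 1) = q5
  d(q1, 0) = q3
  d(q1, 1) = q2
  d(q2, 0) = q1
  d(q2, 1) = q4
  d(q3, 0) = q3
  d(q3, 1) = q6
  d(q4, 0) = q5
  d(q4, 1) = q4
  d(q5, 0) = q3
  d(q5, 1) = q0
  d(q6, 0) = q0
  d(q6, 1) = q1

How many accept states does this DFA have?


Accept states listed: {q5}
Counting: q5(1)

1


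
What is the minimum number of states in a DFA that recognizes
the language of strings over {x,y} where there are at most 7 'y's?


States: count = 0, 1, ..., 7 (all accepting; 8 states), plus a dead state for count > 7.
Total: 8 + 1 = 9.

9


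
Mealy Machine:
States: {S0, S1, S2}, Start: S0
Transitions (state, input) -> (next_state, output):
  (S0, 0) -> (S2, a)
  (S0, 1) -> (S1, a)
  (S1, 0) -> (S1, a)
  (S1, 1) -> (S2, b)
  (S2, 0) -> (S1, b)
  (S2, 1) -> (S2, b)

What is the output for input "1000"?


Step-by-step:
  (S0, 1) -> (S1, a)
  (S1, 0) -> (S1, a)
  (S1, 0) -> (S1, a)
  (S1, 0) -> (S1, a)

"aaaa"


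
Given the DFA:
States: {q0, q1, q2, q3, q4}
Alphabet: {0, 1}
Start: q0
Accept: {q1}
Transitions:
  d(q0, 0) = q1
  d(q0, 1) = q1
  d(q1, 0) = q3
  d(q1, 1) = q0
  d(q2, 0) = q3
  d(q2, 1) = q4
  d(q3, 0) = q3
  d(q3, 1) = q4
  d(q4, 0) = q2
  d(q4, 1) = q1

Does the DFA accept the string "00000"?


Trace: q0 -> q1 -> q3 -> q3 -> q3 -> q3
Final state: q3
Accept states: {q1}

No, rejected (final state q3 is not an accept state)


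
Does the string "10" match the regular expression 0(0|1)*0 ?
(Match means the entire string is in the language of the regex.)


|string| = 2; first = '1'; last = '0'

No, "10" does not match 0(0|1)*0


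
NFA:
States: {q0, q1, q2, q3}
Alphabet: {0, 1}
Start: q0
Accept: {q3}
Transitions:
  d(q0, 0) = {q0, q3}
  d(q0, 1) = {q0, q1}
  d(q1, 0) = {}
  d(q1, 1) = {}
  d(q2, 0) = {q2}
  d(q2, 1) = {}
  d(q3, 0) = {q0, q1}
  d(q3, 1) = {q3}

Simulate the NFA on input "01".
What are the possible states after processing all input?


Start: {q0}
  --0--> {q0, q3}
  --1--> {q0, q1, q3}

{q0, q1, q3}


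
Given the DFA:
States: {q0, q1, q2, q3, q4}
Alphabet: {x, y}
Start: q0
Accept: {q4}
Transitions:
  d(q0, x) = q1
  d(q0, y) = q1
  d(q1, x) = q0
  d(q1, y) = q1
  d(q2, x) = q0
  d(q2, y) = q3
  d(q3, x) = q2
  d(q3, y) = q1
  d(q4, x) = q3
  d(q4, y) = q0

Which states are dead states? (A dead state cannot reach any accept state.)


Forward reachability from each state:
  q0 -> reaches {q0, q1}, no accept state (dead)
  q1 -> reaches {q0, q1}, no accept state (dead)
  q2 -> reaches {q0, q1, q2, q3}, no accept state (dead)
  q3 -> reaches {q0, q1, q2, q3}, no accept state (dead)
  q4 -> reaches accept state q4 (live)

{q0, q1, q2, q3}


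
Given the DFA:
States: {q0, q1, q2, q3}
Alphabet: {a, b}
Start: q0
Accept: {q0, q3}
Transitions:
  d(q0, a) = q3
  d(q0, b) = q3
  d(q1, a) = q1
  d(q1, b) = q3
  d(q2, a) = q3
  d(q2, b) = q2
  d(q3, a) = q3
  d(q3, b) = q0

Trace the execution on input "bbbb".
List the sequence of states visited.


Input: bbbb
d(q0, b) = q3
d(q3, b) = q0
d(q0, b) = q3
d(q3, b) = q0


q0 -> q3 -> q0 -> q3 -> q0


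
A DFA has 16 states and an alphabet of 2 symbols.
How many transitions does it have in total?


Each state has exactly one transition per symbol.
16 * 2 = 32

32


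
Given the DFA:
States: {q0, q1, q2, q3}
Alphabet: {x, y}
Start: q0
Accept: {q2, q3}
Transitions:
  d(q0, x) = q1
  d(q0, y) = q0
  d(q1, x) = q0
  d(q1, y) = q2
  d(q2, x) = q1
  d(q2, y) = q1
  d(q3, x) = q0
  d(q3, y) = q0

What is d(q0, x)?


Looking up transition d(q0, x)

q1


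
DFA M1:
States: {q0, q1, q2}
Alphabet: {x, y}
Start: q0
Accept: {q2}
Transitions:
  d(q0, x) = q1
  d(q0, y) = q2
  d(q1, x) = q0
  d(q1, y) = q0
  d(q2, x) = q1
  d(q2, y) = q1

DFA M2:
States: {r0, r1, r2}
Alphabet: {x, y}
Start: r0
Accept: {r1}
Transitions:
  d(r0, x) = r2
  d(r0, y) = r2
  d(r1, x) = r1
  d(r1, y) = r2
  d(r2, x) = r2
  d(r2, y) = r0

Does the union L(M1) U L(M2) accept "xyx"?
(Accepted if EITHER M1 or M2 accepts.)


M1: final=q1 accepted=False
M2: final=r2 accepted=False

No, union rejects (neither accepts)


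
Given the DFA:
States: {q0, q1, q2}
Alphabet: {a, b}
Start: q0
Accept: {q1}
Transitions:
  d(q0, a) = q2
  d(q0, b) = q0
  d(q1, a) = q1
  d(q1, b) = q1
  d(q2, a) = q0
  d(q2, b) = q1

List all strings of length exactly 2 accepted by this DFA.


All strings of length 2: 4 total
Accepted: 1

"ab"


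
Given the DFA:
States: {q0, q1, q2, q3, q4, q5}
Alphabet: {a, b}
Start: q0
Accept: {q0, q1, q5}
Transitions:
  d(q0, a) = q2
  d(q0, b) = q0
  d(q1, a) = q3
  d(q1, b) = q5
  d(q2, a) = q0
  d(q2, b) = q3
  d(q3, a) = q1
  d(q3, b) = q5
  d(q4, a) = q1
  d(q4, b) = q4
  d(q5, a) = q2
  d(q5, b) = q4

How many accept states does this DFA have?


Accept states listed: {q0, q1, q5}
Counting: q0(1) q1(2) q5(3)

3


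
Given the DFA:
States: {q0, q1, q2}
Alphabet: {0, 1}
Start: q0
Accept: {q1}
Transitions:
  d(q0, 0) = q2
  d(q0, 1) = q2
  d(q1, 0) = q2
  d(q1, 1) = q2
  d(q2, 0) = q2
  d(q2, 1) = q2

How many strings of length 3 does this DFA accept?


Enumerating all length-3 strings:
  "000" -> q2 [reject]
  "001" -> q2 [reject]
  "010" -> q2 [reject]
  "011" -> q2 [reject]
  "100" -> q2 [reject]
  "101" -> q2 [reject]
  "110" -> q2 [reject]
  "111" -> q2 [reject]

0 out of 8


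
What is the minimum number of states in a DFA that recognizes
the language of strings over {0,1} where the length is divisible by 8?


States track (length) mod 8.
Need 8 states: one per remainder 0..7; accept = remainder 0.

8


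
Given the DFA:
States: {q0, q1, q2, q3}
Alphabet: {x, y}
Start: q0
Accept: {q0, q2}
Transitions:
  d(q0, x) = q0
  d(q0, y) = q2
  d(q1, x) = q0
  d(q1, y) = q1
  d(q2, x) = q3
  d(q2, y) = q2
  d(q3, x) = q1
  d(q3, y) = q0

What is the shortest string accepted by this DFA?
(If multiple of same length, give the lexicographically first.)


BFS by string length (lex-first path to each state shown):
  len 0: q0<-""
Found accept state at length 0.

"" (empty string)


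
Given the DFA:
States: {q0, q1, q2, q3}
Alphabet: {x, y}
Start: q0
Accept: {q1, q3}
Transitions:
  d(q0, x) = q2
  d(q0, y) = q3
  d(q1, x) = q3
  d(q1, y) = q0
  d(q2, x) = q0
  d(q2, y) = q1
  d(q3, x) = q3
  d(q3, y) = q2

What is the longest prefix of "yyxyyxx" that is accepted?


Run the DFA, marking each prefix where the state is accepting:
  "" -> q0 [reject]
  "y" -> q3 [accept]
  "yy" -> q2 [reject]
  "yyx" -> q0 [reject]
  "yyxy" -> q3 [accept]
  "yyxyy" -> q2 [reject]
  "yyxyyx" -> q0 [reject]
  "yyxyyxx" -> q2 [reject]

"yyxy"


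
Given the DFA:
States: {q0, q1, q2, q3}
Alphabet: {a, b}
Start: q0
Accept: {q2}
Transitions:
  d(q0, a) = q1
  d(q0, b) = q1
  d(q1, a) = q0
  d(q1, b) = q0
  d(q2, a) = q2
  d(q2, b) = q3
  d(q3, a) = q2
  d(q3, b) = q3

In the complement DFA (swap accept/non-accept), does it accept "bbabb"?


Trace: q0 -> q1 -> q0 -> q1 -> q0 -> q1
Final: q1
Original accept: {q2}
Complement: q1 is not in original accept

Yes, complement accepts (original rejects)


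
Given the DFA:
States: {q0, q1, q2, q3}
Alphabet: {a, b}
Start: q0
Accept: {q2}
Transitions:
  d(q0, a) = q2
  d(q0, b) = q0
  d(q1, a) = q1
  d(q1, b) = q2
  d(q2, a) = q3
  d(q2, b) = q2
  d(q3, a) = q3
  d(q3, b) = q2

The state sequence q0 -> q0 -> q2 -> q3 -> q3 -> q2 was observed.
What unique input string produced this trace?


Trace back each transition to find the symbol:
  q0 --[b]--> q0
  q0 --[a]--> q2
  q2 --[a]--> q3
  q3 --[a]--> q3
  q3 --[b]--> q2

"baaab"


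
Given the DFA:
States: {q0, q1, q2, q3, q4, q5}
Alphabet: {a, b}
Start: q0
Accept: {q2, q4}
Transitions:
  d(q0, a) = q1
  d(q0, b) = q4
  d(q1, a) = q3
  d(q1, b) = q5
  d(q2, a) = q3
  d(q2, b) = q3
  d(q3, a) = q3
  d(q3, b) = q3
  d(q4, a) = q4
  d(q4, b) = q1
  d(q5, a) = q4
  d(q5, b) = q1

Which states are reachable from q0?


BFS from q0:
  layer 0: {q0}
  layer 1: {q1, q4}
  layer 2: {q3, q5}

{q0, q1, q3, q4, q5}


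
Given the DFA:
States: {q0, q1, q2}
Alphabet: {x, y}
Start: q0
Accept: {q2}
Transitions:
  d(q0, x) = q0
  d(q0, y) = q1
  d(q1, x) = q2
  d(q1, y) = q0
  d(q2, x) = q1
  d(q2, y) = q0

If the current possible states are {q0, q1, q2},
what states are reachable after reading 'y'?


Apply transition on 'y' from each current state:
  d(q0, y) = q1
  d(q1, y) = q0
  d(q2, y) = q0

{q0, q1}


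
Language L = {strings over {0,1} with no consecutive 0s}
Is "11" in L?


'00' does not occur

Yes, "11" is in L


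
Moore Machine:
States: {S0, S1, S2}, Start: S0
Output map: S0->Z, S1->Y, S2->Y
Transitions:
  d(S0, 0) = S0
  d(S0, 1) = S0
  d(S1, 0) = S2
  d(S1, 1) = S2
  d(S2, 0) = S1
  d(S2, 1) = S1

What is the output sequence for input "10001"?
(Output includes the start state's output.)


Start: S0 (output Z)
  --1--> S0 (output Z)
  --0--> S0 (output Z)
  --0--> S0 (output Z)
  --0--> S0 (output Z)
  --1--> S0 (output Z)

"ZZZZZZ"


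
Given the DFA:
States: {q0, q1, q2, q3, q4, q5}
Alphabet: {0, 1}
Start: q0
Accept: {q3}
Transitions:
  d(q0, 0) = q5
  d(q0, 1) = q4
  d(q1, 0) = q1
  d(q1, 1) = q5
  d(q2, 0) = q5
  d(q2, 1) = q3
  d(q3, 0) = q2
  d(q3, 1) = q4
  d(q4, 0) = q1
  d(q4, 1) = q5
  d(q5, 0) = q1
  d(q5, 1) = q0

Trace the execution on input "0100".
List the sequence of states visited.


Input: 0100
d(q0, 0) = q5
d(q5, 1) = q0
d(q0, 0) = q5
d(q5, 0) = q1


q0 -> q5 -> q0 -> q5 -> q1


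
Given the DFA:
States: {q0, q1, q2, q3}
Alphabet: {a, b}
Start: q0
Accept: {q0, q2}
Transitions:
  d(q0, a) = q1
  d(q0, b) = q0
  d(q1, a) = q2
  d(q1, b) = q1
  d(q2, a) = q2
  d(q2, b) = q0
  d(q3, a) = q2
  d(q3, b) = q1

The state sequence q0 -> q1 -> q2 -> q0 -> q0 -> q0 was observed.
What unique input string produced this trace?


Trace back each transition to find the symbol:
  q0 --[a]--> q1
  q1 --[a]--> q2
  q2 --[b]--> q0
  q0 --[b]--> q0
  q0 --[b]--> q0

"aabbb"


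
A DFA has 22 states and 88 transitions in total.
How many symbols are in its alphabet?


Each state has exactly one transition per symbol.
|alphabet| = transitions / states = 88 / 22 = 4

4


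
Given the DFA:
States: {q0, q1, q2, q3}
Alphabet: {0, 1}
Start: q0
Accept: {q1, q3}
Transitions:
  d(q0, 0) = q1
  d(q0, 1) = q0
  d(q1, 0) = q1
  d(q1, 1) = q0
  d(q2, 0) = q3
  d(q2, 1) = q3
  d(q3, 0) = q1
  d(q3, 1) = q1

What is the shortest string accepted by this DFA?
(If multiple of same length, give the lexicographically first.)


BFS by string length (lex-first path to each state shown):
  len 0: q0<-""
  len 1: q0<-"1", q1<-"0"
Found accept state at length 1.

"0"


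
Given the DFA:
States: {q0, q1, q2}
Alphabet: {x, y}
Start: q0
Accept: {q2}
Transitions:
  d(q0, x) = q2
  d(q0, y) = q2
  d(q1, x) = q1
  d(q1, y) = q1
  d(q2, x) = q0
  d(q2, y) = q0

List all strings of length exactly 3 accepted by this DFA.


All strings of length 3: 8 total
Accepted: 8

"xxx", "xxy", "xyx", "xyy", "yxx", "yxy", "yyx", "yyy"


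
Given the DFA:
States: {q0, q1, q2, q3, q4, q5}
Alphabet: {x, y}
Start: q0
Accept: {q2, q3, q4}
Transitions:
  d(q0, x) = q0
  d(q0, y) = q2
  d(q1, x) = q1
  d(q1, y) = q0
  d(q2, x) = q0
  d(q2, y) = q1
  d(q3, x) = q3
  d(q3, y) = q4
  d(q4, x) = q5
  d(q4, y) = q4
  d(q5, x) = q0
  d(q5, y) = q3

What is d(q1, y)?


Looking up transition d(q1, y)

q0


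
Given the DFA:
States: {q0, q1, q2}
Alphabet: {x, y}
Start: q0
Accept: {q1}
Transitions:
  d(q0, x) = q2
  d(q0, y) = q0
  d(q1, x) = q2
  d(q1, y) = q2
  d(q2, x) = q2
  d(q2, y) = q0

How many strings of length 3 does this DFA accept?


Enumerating all length-3 strings:
  "xxx" -> q2 [reject]
  "xxy" -> q0 [reject]
  "xyx" -> q2 [reject]
  "xyy" -> q0 [reject]
  "yxx" -> q2 [reject]
  "yxy" -> q0 [reject]
  "yyx" -> q2 [reject]
  "yyy" -> q0 [reject]

0 out of 8


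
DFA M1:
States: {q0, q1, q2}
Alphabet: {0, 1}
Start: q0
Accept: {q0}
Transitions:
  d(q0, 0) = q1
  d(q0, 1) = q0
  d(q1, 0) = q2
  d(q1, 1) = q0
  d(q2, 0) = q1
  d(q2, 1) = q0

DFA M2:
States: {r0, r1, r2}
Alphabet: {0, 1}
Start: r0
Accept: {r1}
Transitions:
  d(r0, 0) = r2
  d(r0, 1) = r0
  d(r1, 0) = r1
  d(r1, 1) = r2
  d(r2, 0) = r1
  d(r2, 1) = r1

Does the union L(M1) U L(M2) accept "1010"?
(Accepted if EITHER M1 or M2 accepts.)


M1: final=q1 accepted=False
M2: final=r1 accepted=True

Yes, union accepts


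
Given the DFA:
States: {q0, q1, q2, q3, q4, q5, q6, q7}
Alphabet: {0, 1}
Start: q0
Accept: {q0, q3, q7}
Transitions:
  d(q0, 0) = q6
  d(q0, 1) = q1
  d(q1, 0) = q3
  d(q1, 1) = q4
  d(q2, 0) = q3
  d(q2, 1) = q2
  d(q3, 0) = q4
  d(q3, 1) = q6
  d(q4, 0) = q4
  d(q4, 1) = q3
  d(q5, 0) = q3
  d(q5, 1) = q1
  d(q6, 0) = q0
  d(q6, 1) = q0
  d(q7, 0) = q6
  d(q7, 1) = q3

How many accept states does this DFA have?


Accept states listed: {q0, q3, q7}
Counting: q0(1) q3(2) q7(3)

3


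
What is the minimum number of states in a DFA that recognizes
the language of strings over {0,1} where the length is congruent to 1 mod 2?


States track (length) mod 2.
Need 2 states: one per remainder 0..1; accept = remainder 1.

2


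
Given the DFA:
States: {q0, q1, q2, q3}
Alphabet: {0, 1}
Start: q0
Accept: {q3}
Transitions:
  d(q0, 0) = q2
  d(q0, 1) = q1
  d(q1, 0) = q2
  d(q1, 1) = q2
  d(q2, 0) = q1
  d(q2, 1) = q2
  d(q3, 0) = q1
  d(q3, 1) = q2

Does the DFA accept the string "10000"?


Trace: q0 -> q1 -> q2 -> q1 -> q2 -> q1
Final state: q1
Accept states: {q3}

No, rejected (final state q1 is not an accept state)


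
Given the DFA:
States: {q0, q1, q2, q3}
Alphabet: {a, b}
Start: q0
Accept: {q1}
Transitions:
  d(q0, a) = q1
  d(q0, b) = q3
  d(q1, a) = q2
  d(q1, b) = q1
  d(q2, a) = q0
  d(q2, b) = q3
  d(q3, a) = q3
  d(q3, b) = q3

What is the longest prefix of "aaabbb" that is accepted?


Run the DFA, marking each prefix where the state is accepting:
  "" -> q0 [reject]
  "a" -> q1 [accept]
  "aa" -> q2 [reject]
  "aaa" -> q0 [reject]
  "aaab" -> q3 [reject]
  "aaabb" -> q3 [reject]
  "aaabbb" -> q3 [reject]

"a"


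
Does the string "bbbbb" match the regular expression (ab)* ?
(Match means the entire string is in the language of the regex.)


|string| = 5; first = 'b'; last = 'b'

No, "bbbbb" does not match (ab)*


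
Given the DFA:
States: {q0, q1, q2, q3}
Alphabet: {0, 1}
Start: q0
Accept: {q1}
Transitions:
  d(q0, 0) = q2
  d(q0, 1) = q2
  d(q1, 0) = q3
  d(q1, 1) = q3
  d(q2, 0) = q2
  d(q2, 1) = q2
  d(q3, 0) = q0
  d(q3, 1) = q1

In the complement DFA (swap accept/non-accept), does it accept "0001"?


Trace: q0 -> q2 -> q2 -> q2 -> q2
Final: q2
Original accept: {q1}
Complement: q2 is not in original accept

Yes, complement accepts (original rejects)


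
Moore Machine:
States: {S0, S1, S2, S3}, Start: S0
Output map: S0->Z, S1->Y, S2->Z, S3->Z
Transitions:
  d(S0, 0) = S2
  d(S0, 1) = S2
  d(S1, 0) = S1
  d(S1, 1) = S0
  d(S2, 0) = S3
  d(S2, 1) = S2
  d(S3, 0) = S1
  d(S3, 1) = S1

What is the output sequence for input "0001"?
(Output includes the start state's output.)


Start: S0 (output Z)
  --0--> S2 (output Z)
  --0--> S3 (output Z)
  --0--> S1 (output Y)
  --1--> S0 (output Z)

"ZZZYZ"


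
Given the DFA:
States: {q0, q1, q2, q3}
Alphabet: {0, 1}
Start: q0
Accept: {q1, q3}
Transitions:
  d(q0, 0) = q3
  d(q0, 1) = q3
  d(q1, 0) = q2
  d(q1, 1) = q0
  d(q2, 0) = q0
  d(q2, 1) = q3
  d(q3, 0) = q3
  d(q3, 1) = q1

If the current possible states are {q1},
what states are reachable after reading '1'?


Apply transition on '1' from each current state:
  d(q1, 1) = q0

{q0}


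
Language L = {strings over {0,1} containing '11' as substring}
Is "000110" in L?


'11' occurs at index 3

Yes, "000110" is in L


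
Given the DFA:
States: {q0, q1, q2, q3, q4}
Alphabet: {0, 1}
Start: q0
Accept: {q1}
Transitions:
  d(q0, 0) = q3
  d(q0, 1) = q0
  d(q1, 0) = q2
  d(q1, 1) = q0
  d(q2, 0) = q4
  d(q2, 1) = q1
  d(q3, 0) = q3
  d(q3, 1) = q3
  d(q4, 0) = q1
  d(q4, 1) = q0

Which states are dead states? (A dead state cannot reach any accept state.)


Forward reachability from each state:
  q0 -> reaches {q0, q3}, no accept state (dead)
  q1 -> reaches accept state q1 (live)
  q2 -> reaches accept state q1 (live)
  q3 -> reaches {q3}, no accept state (dead)
  q4 -> reaches accept state q1 (live)

{q0, q3}


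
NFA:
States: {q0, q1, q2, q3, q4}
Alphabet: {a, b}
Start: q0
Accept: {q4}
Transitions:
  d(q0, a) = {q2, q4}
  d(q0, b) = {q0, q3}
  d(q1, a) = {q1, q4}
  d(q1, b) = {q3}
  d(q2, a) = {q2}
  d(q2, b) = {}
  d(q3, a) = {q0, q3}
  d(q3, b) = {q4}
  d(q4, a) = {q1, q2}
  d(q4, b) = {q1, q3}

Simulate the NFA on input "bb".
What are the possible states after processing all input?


Start: {q0}
  --b--> {q0, q3}
  --b--> {q0, q3, q4}

{q0, q3, q4}


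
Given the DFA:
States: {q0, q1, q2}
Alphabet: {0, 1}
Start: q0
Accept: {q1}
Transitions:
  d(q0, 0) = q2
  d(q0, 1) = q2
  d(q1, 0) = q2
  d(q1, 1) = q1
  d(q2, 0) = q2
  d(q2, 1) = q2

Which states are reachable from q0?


BFS from q0:
  layer 0: {q0}
  layer 1: {q2}

{q0, q2}


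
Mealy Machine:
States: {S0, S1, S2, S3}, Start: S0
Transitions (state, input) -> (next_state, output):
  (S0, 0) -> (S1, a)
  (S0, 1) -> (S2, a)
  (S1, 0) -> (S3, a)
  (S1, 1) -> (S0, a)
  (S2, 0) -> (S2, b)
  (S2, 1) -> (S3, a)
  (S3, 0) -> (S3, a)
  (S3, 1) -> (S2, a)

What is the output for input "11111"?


Step-by-step:
  (S0, 1) -> (S2, a)
  (S2, 1) -> (S3, a)
  (S3, 1) -> (S2, a)
  (S2, 1) -> (S3, a)
  (S3, 1) -> (S2, a)

"aaaaa"


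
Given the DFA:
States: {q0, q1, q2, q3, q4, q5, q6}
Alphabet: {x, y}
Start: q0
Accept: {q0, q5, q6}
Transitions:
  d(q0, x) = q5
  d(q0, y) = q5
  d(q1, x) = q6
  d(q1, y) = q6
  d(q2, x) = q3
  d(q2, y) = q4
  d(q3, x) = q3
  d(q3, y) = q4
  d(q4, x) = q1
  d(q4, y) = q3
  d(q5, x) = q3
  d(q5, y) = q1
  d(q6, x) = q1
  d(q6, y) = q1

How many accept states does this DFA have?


Accept states listed: {q0, q5, q6}
Counting: q0(1) q5(2) q6(3)

3


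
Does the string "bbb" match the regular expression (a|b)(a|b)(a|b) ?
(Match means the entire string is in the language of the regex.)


|string| = 3; first = 'b'; last = 'b'

Yes, "bbb" matches (a|b)(a|b)(a|b)


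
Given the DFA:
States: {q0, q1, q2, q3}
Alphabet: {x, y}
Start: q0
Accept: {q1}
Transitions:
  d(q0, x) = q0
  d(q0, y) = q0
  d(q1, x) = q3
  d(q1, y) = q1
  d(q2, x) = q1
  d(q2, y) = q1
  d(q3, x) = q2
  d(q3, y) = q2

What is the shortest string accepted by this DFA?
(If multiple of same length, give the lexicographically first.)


BFS by string length (lex-first path to each state shown):
  len 0: q0<-""
  len 1: q0<-"x"
  len 2: q0<-"xx"
  len 3: q0<-"xxx"
  len 4: q0<-"xxxx"
  len 5: q0<-"xxxxx"
  len 6: q0<-"xxxxxx"
  len 7: q0<-"xxxxxxx"
  len 8: q0<-"xxxxxxxx"

No string accepted (empty language)


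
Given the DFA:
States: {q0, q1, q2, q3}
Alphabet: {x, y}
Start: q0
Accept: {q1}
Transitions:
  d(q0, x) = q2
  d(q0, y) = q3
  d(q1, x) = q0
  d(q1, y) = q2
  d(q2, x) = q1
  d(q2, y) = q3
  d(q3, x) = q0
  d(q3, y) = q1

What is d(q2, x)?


Looking up transition d(q2, x)

q1


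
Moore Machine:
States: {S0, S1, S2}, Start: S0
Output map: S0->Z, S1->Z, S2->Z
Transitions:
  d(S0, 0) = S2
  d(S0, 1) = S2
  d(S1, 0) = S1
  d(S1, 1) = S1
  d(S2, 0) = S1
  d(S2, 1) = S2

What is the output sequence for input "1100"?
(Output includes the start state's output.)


Start: S0 (output Z)
  --1--> S2 (output Z)
  --1--> S2 (output Z)
  --0--> S1 (output Z)
  --0--> S1 (output Z)

"ZZZZZ"


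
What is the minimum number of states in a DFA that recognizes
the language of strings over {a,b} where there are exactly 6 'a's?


States: count = 0, 1, ..., 6 (that's 7 states), plus a dead state for count > 6.
Total: 7 + 1 = 8. Accept = count-6 state.

8


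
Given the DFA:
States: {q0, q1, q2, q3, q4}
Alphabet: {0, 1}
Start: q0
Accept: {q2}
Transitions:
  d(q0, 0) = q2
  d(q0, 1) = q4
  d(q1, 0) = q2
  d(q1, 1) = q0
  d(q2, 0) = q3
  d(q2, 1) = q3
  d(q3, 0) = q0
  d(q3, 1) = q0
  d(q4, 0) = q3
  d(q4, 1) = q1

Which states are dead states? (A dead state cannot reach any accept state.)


Forward reachability from each state:
  q0 -> reaches accept state q2 (live)
  q1 -> reaches accept state q2 (live)
  q2 -> reaches accept state q2 (live)
  q3 -> reaches accept state q2 (live)
  q4 -> reaches accept state q2 (live)

None (all states can reach an accept state)


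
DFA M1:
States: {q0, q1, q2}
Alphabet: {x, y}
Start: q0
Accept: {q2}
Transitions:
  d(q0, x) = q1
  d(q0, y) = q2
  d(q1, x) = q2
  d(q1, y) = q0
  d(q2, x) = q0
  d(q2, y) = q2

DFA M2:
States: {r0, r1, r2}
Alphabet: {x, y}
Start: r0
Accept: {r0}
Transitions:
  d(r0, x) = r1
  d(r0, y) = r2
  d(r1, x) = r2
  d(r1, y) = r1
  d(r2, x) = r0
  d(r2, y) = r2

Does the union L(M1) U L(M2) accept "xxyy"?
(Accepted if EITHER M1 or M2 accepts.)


M1: final=q2 accepted=True
M2: final=r2 accepted=False

Yes, union accepts


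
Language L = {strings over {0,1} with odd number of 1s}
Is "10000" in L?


count('1') = 1; 1 mod 2 = 1

Yes, "10000" is in L


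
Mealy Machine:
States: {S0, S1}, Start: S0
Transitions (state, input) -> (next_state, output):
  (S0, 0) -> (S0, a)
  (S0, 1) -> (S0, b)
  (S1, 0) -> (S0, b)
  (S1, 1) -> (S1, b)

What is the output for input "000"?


Step-by-step:
  (S0, 0) -> (S0, a)
  (S0, 0) -> (S0, a)
  (S0, 0) -> (S0, a)

"aaa"


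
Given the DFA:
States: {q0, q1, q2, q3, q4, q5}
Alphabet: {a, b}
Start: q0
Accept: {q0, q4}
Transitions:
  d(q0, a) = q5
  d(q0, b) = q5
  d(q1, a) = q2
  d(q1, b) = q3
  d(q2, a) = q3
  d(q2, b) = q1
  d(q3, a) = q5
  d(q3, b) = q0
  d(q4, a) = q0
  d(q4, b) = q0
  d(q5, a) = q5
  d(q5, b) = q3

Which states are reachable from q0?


BFS from q0:
  layer 0: {q0}
  layer 1: {q5}
  layer 2: {q3}

{q0, q3, q5}


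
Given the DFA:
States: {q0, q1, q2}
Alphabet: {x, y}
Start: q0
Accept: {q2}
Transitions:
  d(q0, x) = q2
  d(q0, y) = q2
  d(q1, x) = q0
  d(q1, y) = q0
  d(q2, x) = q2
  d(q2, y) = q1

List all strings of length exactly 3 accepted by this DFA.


All strings of length 3: 8 total
Accepted: 2

"xxx", "yxx"


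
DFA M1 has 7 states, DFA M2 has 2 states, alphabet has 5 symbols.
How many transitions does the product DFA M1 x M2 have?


Product DFA has 7 * 2 = 14 states.
Each has 5 transitions: 14 * 5 = 70

70


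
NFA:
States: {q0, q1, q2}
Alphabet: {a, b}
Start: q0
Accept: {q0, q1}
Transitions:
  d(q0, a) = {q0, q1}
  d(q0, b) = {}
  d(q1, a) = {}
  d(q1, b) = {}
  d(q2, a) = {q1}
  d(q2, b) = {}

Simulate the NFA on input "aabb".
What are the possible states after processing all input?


Start: {q0}
  --a--> {q0, q1}
  --a--> {q0, q1}
  --b--> {}
  --b--> {}

{} (empty set, no valid transitions)


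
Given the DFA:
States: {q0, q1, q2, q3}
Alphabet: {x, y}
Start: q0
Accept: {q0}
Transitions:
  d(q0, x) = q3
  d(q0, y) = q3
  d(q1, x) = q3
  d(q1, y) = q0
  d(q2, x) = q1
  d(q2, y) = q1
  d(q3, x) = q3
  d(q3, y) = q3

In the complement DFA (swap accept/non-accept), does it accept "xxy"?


Trace: q0 -> q3 -> q3 -> q3
Final: q3
Original accept: {q0}
Complement: q3 is not in original accept

Yes, complement accepts (original rejects)


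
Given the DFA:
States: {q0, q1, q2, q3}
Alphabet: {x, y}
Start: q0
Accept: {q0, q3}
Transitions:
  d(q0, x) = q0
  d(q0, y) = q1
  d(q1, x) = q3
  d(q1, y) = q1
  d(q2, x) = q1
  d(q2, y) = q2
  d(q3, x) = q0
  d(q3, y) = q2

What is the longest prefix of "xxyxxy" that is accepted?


Run the DFA, marking each prefix where the state is accepting:
  "" -> q0 [accept]
  "x" -> q0 [accept]
  "xx" -> q0 [accept]
  "xxy" -> q1 [reject]
  "xxyx" -> q3 [accept]
  "xxyxx" -> q0 [accept]
  "xxyxxy" -> q1 [reject]

"xxyxx"


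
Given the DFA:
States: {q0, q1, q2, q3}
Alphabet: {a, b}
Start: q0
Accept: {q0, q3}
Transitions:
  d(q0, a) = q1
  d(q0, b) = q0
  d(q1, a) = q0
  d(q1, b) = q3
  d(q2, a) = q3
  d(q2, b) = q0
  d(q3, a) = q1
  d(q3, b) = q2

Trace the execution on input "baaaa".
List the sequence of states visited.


Input: baaaa
d(q0, b) = q0
d(q0, a) = q1
d(q1, a) = q0
d(q0, a) = q1
d(q1, a) = q0


q0 -> q0 -> q1 -> q0 -> q1 -> q0


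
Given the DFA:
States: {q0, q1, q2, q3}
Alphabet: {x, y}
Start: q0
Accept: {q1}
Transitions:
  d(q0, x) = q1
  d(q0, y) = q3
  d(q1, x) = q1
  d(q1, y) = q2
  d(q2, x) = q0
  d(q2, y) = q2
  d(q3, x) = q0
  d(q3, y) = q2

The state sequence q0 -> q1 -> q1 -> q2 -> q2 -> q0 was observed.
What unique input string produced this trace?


Trace back each transition to find the symbol:
  q0 --[x]--> q1
  q1 --[x]--> q1
  q1 --[y]--> q2
  q2 --[y]--> q2
  q2 --[x]--> q0

"xxyyx"


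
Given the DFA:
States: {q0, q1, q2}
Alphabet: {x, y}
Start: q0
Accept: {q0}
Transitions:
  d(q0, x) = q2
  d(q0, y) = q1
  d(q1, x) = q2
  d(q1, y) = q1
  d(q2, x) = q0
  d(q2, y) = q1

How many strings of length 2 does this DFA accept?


Enumerating all length-2 strings:
  "xx" -> q0 [accept]
  "xy" -> q1 [reject]
  "yx" -> q2 [reject]
  "yy" -> q1 [reject]

1 out of 4


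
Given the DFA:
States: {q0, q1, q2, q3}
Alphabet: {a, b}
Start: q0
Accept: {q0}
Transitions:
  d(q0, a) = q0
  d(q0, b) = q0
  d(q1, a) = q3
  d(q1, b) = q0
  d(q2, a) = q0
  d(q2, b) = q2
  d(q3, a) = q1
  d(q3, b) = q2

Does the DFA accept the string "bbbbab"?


Trace: q0 -> q0 -> q0 -> q0 -> q0 -> q0 -> q0
Final state: q0
Accept states: {q0}

Yes, accepted (final state q0 is an accept state)


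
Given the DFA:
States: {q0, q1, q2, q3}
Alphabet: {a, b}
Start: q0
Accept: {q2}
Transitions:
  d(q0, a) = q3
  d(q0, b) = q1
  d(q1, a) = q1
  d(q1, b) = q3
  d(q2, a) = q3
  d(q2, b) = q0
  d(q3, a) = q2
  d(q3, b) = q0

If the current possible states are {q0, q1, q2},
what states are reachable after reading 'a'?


Apply transition on 'a' from each current state:
  d(q0, a) = q3
  d(q1, a) = q1
  d(q2, a) = q3

{q1, q3}


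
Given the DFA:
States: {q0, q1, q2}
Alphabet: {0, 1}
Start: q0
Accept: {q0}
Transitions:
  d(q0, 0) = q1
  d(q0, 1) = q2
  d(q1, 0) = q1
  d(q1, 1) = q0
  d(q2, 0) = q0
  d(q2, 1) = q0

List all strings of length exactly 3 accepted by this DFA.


All strings of length 3: 8 total
Accepted: 1

"001"


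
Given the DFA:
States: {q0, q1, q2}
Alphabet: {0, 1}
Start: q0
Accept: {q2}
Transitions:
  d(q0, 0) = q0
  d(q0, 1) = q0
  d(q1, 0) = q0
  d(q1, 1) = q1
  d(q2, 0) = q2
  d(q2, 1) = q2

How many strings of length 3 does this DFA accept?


Enumerating all length-3 strings:
  "000" -> q0 [reject]
  "001" -> q0 [reject]
  "010" -> q0 [reject]
  "011" -> q0 [reject]
  "100" -> q0 [reject]
  "101" -> q0 [reject]
  "110" -> q0 [reject]
  "111" -> q0 [reject]

0 out of 8


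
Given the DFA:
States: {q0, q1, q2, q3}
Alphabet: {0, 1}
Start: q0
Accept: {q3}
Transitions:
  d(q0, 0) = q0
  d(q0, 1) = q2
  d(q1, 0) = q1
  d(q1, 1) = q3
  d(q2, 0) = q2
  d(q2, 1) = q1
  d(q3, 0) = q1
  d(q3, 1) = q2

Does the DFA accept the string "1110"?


Trace: q0 -> q2 -> q1 -> q3 -> q1
Final state: q1
Accept states: {q3}

No, rejected (final state q1 is not an accept state)


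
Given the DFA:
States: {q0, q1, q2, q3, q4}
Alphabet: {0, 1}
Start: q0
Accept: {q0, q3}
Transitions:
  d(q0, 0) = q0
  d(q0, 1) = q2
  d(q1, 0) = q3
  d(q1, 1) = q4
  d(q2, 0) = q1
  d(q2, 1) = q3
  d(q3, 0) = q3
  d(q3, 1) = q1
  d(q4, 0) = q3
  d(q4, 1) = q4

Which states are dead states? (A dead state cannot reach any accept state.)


Forward reachability from each state:
  q0 -> reaches accept state q0 (live)
  q1 -> reaches accept state q3 (live)
  q2 -> reaches accept state q3 (live)
  q3 -> reaches accept state q3 (live)
  q4 -> reaches accept state q3 (live)

None (all states can reach an accept state)


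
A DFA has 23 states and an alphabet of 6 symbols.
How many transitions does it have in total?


Each state has exactly one transition per symbol.
23 * 6 = 138

138


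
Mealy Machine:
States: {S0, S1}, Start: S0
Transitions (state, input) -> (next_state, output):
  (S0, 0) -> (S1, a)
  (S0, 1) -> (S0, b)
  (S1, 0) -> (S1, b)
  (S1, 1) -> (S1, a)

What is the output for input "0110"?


Step-by-step:
  (S0, 0) -> (S1, a)
  (S1, 1) -> (S1, a)
  (S1, 1) -> (S1, a)
  (S1, 0) -> (S1, b)

"aaab"
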